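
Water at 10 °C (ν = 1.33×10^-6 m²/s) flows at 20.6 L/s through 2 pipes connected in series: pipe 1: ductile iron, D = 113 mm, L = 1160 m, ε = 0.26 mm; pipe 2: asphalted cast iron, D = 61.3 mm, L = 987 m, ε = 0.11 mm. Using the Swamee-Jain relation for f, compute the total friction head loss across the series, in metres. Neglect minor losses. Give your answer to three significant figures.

Pipe 1: V = 2.054 m/s, Re = 1.75×10^5, ε/D = 0.00230, f = 0.02543, h_1 = f(L/D)V²/2g = 56.13 m
Pipe 2: V = 6.980 m/s, Re = 3.22×10^5, ε/D = 0.00179, f = 0.02351, h_2 = f(L/D)V²/2g = 940.0 m
Series → Q common, losses add: H = Σh = 996.1 m

H ≈ 996 m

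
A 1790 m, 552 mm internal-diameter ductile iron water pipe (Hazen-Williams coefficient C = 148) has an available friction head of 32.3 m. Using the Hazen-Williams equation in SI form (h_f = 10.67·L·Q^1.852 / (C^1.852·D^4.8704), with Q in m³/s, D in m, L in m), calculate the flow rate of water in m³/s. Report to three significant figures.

Rearranging: Q = [h_f·C^1.852·D^4.8704 / (10.67·L)]^(1/1.852)
Q = [32.3·148^1.852·0.552^4.8704 / (10.67·1790)]^0.540 = 0.9884 m³/s

Q ≈ 0.988 m³/s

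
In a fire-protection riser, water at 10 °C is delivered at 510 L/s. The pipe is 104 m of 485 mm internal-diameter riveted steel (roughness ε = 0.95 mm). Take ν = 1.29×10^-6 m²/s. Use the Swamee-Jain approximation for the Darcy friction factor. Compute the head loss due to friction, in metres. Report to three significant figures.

h_f ≈ 1.96 m

V = 4Q/(πD²) = 4·0.510/(π·0.485²) = 2.761 m/s
Re = VD/ν = 2.761·0.485/1.29×10^-6 = 1.04×10^6 → turbulent
ε/D = 0.95/485 = 0.00196
Swamee-Jain: f = 0.02355
h_f = f(L/D)V²/(2g) = 0.02355·(104/0.485)·2.761²/(2·9.81) = 1.961 m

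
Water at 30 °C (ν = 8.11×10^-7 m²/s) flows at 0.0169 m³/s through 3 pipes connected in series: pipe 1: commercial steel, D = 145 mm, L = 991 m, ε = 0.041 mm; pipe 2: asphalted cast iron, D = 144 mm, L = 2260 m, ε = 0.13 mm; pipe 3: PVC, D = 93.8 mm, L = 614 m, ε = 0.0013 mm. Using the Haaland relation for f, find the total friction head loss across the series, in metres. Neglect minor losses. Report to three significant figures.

H ≈ 53.3 m

Pipe 1: V = 1.023 m/s, Re = 1.83×10^5, ε/D = 2.83×10^-4, f = 0.01758, h_1 = f(L/D)V²/2g = 6.416 m
Pipe 2: V = 1.038 m/s, Re = 1.84×10^5, ε/D = 9.03×10^-4, f = 0.02062, h_2 = f(L/D)V²/2g = 17.76 m
Pipe 3: V = 2.446 m/s, Re = 2.83×10^5, ε/D = 1.39×10^-5, f = 0.01461, h_3 = f(L/D)V²/2g = 29.15 m
Series → Q common, losses add: H = Σh = 53.33 m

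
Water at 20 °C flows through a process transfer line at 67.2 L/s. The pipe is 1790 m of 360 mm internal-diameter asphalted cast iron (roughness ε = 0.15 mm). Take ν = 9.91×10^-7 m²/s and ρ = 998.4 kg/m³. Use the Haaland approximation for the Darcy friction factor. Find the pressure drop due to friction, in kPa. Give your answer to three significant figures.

V = 4Q/(πD²) = 4·0.0672/(π·0.360²) = 0.6602 m/s
Re = VD/ν = 0.6602·0.360/9.91×10^-7 = 2.40×10^5 → turbulent
ε/D = 0.15/360 = 4.17×10^-4
Haaland: f = 0.01789
h_f = f(L/D)V²/(2g) = 0.01789·(1790/0.360)·0.6602²/(2·9.81) = 1.976 m
Δp = ρg·h_f = 998.4·9.81·1.976 = 19.35 kPa

Δp ≈ 19.4 kPa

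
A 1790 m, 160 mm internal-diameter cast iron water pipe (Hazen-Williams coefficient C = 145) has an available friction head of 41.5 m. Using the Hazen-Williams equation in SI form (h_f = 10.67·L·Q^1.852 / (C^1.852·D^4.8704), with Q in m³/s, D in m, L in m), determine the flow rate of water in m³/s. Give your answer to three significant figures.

Rearranging: Q = [h_f·C^1.852·D^4.8704 / (10.67·L)]^(1/1.852)
Q = [41.5·145^1.852·0.160^4.8704 / (10.67·1790)]^0.540 = 0.04270 m³/s

Q ≈ 0.0427 m³/s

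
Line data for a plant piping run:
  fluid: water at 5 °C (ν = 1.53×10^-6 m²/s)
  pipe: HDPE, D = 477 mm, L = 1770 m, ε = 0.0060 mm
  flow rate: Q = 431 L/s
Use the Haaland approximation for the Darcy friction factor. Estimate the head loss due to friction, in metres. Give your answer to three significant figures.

V = 4Q/(πD²) = 4·0.431/(π·0.477²) = 2.412 m/s
Re = VD/ν = 2.412·0.477/1.53×10^-6 = 7.52×10^5 → turbulent
ε/D = 0.0060/477 = 1.26×10^-5
Haaland: f = 0.01235
h_f = f(L/D)V²/(2g) = 0.01235·(1770/0.477)·2.412²/(2·9.81) = 13.59 m

h_f ≈ 13.6 m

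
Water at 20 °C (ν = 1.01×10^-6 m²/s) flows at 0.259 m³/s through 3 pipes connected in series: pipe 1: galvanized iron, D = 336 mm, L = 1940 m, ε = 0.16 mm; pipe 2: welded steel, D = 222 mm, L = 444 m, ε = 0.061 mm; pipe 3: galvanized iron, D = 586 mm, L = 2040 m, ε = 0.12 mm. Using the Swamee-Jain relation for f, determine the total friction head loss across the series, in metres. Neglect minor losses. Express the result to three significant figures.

Pipe 1: V = 2.921 m/s, Re = 9.72×10^5, ε/D = 4.76×10^-4, f = 0.01715, h_1 = f(L/D)V²/2g = 43.07 m
Pipe 2: V = 6.691 m/s, Re = 1.47×10^6, ε/D = 2.75×10^-4, f = 0.01529, h_2 = f(L/D)V²/2g = 69.78 m
Pipe 3: V = 0.9603 m/s, Re = 5.57×10^5, ε/D = 2.05×10^-4, f = 0.01542, h_3 = f(L/D)V²/2g = 2.523 m
Series → Q common, losses add: H = Σh = 115.4 m

H ≈ 115 m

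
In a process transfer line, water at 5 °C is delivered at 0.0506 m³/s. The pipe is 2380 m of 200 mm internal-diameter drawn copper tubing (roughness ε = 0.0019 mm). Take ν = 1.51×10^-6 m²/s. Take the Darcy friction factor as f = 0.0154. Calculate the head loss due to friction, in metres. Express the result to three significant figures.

h_f ≈ 24.2 m

V = 4Q/(πD²) = 4·0.0506/(π·0.200²) = 1.611 m/s
h_f = f(L/D)V²/(2g) = 0.01540·(2380/0.200)·1.611²/(2·9.81) = 24.23 m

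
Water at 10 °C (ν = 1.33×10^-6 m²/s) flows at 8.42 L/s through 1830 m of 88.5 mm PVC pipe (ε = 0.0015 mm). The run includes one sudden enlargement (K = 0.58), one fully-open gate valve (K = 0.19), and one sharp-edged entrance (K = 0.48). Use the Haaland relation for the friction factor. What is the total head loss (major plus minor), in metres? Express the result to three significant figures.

H_L ≈ 36.1 m

V = 4Q/(πD²) = 1.369 m/s; V²/2g = 0.09549 m
Re = 9.11×10^4, ε/D = 1.69×10^-5 → f = 0.01824 (Haaland)
Major: h_f = f(L/D)·V²/2g = 0.01824·20678·0.09549 = 36.01 m
Minor: ΣK = 1.25; h_m = ΣK·V²/2g = 0.1194 m
Total H_L = 36.01 + 0.1194 = 36.13 m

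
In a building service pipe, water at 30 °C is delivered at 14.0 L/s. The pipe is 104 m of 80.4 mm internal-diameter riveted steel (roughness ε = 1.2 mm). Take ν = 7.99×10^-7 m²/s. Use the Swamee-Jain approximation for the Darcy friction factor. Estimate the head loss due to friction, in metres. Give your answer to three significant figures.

h_f ≈ 22.0 m

V = 4Q/(πD²) = 4·0.0140/(π·0.0804²) = 2.758 m/s
Re = VD/ν = 2.758·0.0804/7.99×10^-7 = 2.77×10^5 → turbulent
ε/D = 1.2/80.4 = 0.0149
Swamee-Jain: f = 0.04389
h_f = f(L/D)V²/(2g) = 0.04389·(104/0.0804)·2.758²/(2·9.81) = 22.01 m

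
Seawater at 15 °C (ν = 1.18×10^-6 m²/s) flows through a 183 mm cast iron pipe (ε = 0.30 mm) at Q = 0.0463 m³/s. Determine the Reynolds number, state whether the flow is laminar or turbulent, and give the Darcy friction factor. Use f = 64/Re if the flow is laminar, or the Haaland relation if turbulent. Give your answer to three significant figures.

Re ≈ 2.73×10^5; turbulent; f ≈ 0.0229

V = 4Q/(πD²) = 1.760 m/s
Re = VD/ν = 1.760·0.183/1.18×10^-6 = 2.73×10^5
Re > 4000 → turbulent; ε/D = 0.00164
Haaland: f = 0.02294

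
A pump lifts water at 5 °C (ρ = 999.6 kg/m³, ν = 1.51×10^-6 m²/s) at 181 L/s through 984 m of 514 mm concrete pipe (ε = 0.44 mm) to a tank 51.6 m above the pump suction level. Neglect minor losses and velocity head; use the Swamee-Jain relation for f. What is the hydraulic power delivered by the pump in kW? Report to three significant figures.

P_hyd ≈ 94.2 kW

V = 4Q/(πD²) = 0.8723 m/s; Re = 2.97×10^5; ε/D = 8.56×10^-4; f = 0.02014
h_f = f(L/D)V²/2g = 1.495 m
Total head H = z + h_f = 51.6 + 1.495 = 53.09 m
P_hyd = ρgQH = 999.6·9.81·0.181·53.09 = 94.24 kW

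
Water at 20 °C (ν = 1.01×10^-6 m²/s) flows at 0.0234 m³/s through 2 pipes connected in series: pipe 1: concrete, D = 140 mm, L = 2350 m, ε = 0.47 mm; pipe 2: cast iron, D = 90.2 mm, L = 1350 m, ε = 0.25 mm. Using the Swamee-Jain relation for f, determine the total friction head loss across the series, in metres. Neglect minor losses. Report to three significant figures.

H ≈ 323 m

Pipe 1: V = 1.520 m/s, Re = 2.11×10^5, ε/D = 0.00336, f = 0.02778, h_1 = f(L/D)V²/2g = 54.92 m
Pipe 2: V = 3.662 m/s, Re = 3.27×10^5, ε/D = 0.00277, f = 0.02617, h_2 = f(L/D)V²/2g = 267.7 m
Series → Q common, losses add: H = Σh = 322.6 m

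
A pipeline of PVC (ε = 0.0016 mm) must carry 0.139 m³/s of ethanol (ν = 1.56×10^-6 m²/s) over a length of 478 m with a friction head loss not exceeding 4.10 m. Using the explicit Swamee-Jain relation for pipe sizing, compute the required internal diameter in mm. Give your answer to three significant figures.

D ≈ 308 mm

Swamee-Jain (Type III): D = 0.66·[ε^1.25·(LQ²/(gh_f))^4.75 + ν·Q^9.4·(L/(gh_f))^5.2]^0.04
LQ²/(gh_f) = 0.2296; L/(gh_f) = 11.88
Term 1 = ε^1.25·(…)^4.75 = 5.25×10^-11; Term 2 = ν·Q^9.4·(…)^5.2 = 5.34×10^-9
D = 0.66·(5.25×10^-11 + 5.34×10^-9)^0.04 = 0.3082 m = 308 mm
Check: V = 1.86 m/s, Re = 3.68×10^5, f = 0.01391, h_f = 3.82 m ≈ 4.10 m ✓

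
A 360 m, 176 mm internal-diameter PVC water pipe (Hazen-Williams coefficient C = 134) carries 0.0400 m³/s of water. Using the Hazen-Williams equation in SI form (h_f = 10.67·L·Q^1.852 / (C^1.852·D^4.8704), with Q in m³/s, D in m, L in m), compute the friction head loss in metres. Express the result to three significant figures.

h_f ≈ 5.38 m

h_f = 10.67·360·0.0400^1.852 / (134^1.852·0.176^4.8704) = 5.379 m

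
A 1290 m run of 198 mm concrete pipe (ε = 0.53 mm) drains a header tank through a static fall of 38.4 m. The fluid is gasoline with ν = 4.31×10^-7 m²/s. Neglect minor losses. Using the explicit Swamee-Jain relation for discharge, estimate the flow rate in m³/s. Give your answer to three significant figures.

Q ≈ 0.0656 m³/s

Swamee-Jain (Type II): Q = -0.965·√(gD⁵h_f/L)·ln[ε/(3.7D) + √(3.17ν²L/(gD³h_f))]
√(gD⁵h_f/L) = √(9.81·0.198⁵·38.4/1290) = 0.009427
ε/(3.7D) = 7.23×10^-4; √(3.17ν²L/(gD³h_f)) = 1.61×10^-5
Q = -0.965·0.009427·ln(7.396×10^-4) = 0.06558 m³/s
Check: V = 2.13 m/s, Re = 9.79×10^5, f = 0.02557, h_f = 38.5 m ≈ 38.4 m ✓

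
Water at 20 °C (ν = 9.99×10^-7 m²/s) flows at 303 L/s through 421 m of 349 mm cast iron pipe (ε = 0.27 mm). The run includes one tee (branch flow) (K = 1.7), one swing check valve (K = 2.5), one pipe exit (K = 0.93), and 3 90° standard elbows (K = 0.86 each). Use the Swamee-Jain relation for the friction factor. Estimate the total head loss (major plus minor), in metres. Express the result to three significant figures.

V = 4Q/(πD²) = 3.167 m/s; V²/2g = 0.5113 m
Re = 1.11×10^6, ε/D = 7.74×10^-4 → f = 0.01889 (Swamee-Jain)
Major: h_f = f(L/D)·V²/2g = 0.01889·1206·0.5113 = 11.65 m
Minor: ΣK = 7.71; h_m = ΣK·V²/2g = 3.942 m
Total H_L = 11.65 + 3.942 = 15.59 m

H_L ≈ 15.6 m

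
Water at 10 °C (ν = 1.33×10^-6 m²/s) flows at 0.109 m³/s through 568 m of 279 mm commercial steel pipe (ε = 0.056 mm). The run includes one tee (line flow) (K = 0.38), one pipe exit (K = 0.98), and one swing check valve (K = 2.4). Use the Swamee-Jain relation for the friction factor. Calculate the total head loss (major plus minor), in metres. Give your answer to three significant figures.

V = 4Q/(πD²) = 1.783 m/s; V²/2g = 0.1620 m
Re = 3.74×10^5, ε/D = 2.01×10^-4 → f = 0.01594 (Swamee-Jain)
Major: h_f = f(L/D)·V²/2g = 0.01594·2036·0.1620 = 5.258 m
Minor: ΣK = 3.76; h_m = ΣK·V²/2g = 0.6092 m
Total H_L = 5.258 + 0.6092 = 5.867 m

H_L ≈ 5.87 m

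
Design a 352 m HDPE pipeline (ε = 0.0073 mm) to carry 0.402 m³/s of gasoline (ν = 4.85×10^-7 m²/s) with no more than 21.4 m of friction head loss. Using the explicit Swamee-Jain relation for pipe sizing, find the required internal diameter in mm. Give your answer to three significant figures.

D ≈ 297 mm

Swamee-Jain (Type III): D = 0.66·[ε^1.25·(LQ²/(gh_f))^4.75 + ν·Q^9.4·(L/(gh_f))^5.2]^0.04
LQ²/(gh_f) = 0.2710; L/(gh_f) = 1.677
Term 1 = ε^1.25·(…)^4.75 = 7.68×10^-10; Term 2 = ν·Q^9.4·(…)^5.2 = 1.36×10^-9
D = 0.66·(7.68×10^-10 + 1.36×10^-9)^0.04 = 0.2969 m = 297 mm
Check: V = 5.81 m/s, Re = 3.55×10^6, f = 0.01060, h_f = 21.6 m ≈ 21.4 m ✓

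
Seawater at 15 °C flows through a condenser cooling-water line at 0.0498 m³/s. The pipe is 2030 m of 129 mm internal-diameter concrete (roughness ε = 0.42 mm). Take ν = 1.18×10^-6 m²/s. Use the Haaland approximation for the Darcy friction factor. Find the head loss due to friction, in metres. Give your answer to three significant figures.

V = 4Q/(πD²) = 4·0.0498/(π·0.129²) = 3.810 m/s
Re = VD/ν = 3.810·0.129/1.18×10^-6 = 4.17×10^5 → turbulent
ε/D = 0.42/129 = 0.00326
Haaland: f = 0.02711
h_f = f(L/D)V²/(2g) = 0.02711·(2030/0.129)·3.810²/(2·9.81) = 315.7 m

h_f ≈ 316 m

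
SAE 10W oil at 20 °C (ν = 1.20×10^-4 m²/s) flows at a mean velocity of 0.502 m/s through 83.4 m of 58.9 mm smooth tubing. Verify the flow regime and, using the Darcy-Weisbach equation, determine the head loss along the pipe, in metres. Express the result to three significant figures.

h_f ≈ 4.72 m

Re = VD/ν = 0.502·0.05890/1.20×10^-4 = 246 → laminar (Re < 2300)
f = 64/Re = 0.2597
h_f = f(L/D)V²/(2g) = 0.2597·(83.4/0.05890)·0.502²/(2·9.81) = 4.724 m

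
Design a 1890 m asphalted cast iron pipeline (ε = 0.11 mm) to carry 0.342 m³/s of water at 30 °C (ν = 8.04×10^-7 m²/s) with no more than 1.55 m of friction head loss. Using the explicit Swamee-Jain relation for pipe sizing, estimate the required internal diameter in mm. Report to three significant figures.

Swamee-Jain (Type III): D = 0.66·[ε^1.25·(LQ²/(gh_f))^4.75 + ν·Q^9.4·(L/(gh_f))^5.2]^0.04
LQ²/(gh_f) = 14.54; L/(gh_f) = 124.3
Term 1 = ε^1.25·(…)^4.75 = 3.75; Term 2 = ν·Q^9.4·(…)^5.2 = 2.61
D = 0.66·(3.75 + 2.61)^0.04 = 0.7107 m = 711 mm
Check: V = 0.862 m/s, Re = 7.62×10^5, f = 0.01453, h_f = 1.46 m ≈ 1.55 m ✓

D ≈ 711 mm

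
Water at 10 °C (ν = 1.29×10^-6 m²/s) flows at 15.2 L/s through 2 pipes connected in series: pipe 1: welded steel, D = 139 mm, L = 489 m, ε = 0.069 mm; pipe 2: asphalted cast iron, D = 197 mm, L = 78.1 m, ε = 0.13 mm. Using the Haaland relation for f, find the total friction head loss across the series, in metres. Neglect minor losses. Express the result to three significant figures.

Pipe 1: V = 1.002 m/s, Re = 1.08×10^5, ε/D = 4.96×10^-4, f = 0.01986, h_1 = f(L/D)V²/2g = 3.573 m
Pipe 2: V = 0.4987 m/s, Re = 7.62×10^4, ε/D = 6.60×10^-4, f = 0.02141, h_2 = f(L/D)V²/2g = 0.1076 m
Series → Q common, losses add: H = Σh = 3.681 m

H ≈ 3.68 m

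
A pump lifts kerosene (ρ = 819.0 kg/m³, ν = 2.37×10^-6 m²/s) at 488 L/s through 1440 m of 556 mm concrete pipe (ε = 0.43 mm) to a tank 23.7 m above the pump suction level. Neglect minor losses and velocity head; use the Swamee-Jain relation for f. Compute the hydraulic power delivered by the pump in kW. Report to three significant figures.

V = 4Q/(πD²) = 2.010 m/s; Re = 4.72×10^5; ε/D = 7.73×10^-4; f = 0.01934
h_f = f(L/D)V²/2g = 10.31 m
Total head H = z + h_f = 23.7 + 10.31 = 34.01 m
P_hyd = ρgQH = 819.0·9.81·0.488·34.01 = 133.4 kW

P_hyd ≈ 133 kW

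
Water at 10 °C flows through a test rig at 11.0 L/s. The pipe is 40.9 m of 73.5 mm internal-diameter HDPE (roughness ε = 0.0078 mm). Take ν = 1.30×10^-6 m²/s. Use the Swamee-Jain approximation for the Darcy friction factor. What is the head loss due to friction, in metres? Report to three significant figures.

V = 4Q/(πD²) = 4·0.0110/(π·0.0735²) = 2.593 m/s
Re = VD/ν = 2.593·0.0735/1.30×10^-6 = 1.47×10^5 → turbulent
ε/D = 0.0078/73.5 = 1.06×10^-4
Swamee-Jain: f = 0.01728
h_f = f(L/D)V²/(2g) = 0.01728·(40.9/0.0735)·2.593²/(2·9.81) = 3.295 m

h_f ≈ 3.29 m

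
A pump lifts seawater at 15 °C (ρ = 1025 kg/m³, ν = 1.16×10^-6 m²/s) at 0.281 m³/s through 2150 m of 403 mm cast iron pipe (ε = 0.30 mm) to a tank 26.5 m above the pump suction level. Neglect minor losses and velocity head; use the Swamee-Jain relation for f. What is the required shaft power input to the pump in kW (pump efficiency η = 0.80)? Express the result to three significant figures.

V = 4Q/(πD²) = 2.203 m/s; Re = 7.65×10^5; ε/D = 7.44×10^-4; f = 0.01889
h_f = f(L/D)V²/2g = 24.93 m
Total head H = z + h_f = 26.5 + 24.93 = 51.43 m
P_hyd = ρgQH = 1025·9.81·0.281·51.43 = 145.3 kW
P_shaft = P_hyd/η = 145.3/0.80 = 181.6 kW

P_shaft ≈ 182 kW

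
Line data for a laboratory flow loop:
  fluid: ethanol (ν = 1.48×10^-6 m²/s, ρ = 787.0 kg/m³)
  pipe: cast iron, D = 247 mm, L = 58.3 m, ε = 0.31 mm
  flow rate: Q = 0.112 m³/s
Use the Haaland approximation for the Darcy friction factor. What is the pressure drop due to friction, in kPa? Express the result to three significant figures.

Δp ≈ 10.8 kPa

V = 4Q/(πD²) = 4·0.112/(π·0.247²) = 2.337 m/s
Re = VD/ν = 2.337·0.247/1.48×10^-6 = 3.90×10^5 → turbulent
ε/D = 0.31/247 = 0.00126
Haaland: f = 0.02138
h_f = f(L/D)V²/(2g) = 0.02138·(58.3/0.247)·2.337²/(2·9.81) = 1.405 m
Δp = ρg·h_f = 787.0·9.81·1.405 = 10.85 kPa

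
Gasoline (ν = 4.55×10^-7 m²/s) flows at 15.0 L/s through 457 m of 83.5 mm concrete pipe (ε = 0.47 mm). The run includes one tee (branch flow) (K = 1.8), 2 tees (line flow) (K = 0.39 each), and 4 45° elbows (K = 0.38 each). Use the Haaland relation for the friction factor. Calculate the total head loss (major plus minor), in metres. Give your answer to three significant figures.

H_L ≈ 67.9 m

V = 4Q/(πD²) = 2.739 m/s; V²/2g = 0.3824 m
Re = 5.03×10^5, ε/D = 0.00563 → f = 0.03171 (Haaland)
Major: h_f = f(L/D)·V²/2g = 0.03171·5473·0.3824 = 66.37 m
Minor: ΣK = 4.10; h_m = ΣK·V²/2g = 1.568 m
Total H_L = 66.37 + 1.568 = 67.94 m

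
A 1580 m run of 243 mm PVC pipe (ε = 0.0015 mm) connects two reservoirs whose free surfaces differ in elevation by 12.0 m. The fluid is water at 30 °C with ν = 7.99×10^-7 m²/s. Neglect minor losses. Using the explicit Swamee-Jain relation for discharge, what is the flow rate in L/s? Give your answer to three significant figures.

Q ≈ 76.7 L/s

Swamee-Jain (Type II): Q = -0.965·√(gD⁵h_f/L)·ln[ε/(3.7D) + √(3.17ν²L/(gD³h_f))]
√(gD⁵h_f/L) = √(9.81·0.243⁵·12.0/1580) = 0.007945
ε/(3.7D) = 1.67×10^-6; √(3.17ν²L/(gD³h_f)) = 4.35×10^-5
Q = -0.965·0.007945·ln(4.518×10^-5) = 0.07671 m³/s
Check: V = 1.65 m/s, Re = 5.03×10^5, f = 0.01318, h_f = 11.9 m ≈ 12.0 m ✓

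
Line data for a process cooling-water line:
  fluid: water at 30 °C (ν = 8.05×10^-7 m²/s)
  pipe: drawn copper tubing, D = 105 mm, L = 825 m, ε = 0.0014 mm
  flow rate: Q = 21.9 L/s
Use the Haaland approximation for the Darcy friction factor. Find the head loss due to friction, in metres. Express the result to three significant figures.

V = 4Q/(πD²) = 4·0.0219/(π·0.105²) = 2.529 m/s
Re = VD/ν = 2.529·0.105/8.05×10^-7 = 3.30×10^5 → turbulent
ε/D = 0.0014/105 = 1.33×10^-5
Haaland: f = 0.01421
h_f = f(L/D)V²/(2g) = 0.01421·(825/0.105)·2.529²/(2·9.81) = 36.39 m

h_f ≈ 36.4 m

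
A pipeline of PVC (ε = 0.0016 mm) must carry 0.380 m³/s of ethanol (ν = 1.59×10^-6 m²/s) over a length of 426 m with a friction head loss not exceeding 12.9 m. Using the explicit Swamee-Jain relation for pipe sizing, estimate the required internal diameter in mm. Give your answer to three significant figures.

D ≈ 346 mm

Swamee-Jain (Type III): D = 0.66·[ε^1.25·(LQ²/(gh_f))^4.75 + ν·Q^9.4·(L/(gh_f))^5.2]^0.04
LQ²/(gh_f) = 0.4861; L/(gh_f) = 3.366
Term 1 = ε^1.25·(…)^4.75 = 1.85×10^-9; Term 2 = ν·Q^9.4·(…)^5.2 = 9.83×10^-8
D = 0.66·(1.85×10^-9 + 9.83×10^-8)^0.04 = 0.3464 m = 346 mm
Check: V = 4.03 m/s, Re = 8.78×10^5, f = 0.01197, h_f = 12.2 m ≈ 12.9 m ✓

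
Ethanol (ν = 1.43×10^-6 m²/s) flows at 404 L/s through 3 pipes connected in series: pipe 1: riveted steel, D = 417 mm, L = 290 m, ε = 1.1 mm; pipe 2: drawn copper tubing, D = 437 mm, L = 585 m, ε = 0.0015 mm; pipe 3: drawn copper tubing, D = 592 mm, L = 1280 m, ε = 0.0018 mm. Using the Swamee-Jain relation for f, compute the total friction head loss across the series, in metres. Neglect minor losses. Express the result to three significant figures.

Pipe 1: V = 2.958 m/s, Re = 8.63×10^5, ε/D = 0.00264, f = 0.02550, h_1 = f(L/D)V²/2g = 7.908 m
Pipe 2: V = 2.694 m/s, Re = 8.23×10^5, ε/D = 3.43×10^-6, f = 0.01207, h_2 = f(L/D)V²/2g = 5.977 m
Pipe 3: V = 1.468 m/s, Re = 6.08×10^5, ε/D = 3.04×10^-6, f = 0.01270, h_3 = f(L/D)V²/2g = 3.015 m
Series → Q common, losses add: H = Σh = 16.90 m

H ≈ 16.9 m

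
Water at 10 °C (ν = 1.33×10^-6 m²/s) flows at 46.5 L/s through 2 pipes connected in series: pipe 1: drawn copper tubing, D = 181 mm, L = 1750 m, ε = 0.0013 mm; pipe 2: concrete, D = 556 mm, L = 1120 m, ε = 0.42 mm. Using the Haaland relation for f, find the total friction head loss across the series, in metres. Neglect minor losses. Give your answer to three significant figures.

Pipe 1: V = 1.807 m/s, Re = 2.46×10^5, ε/D = 7.18×10^-6, f = 0.01494, h_1 = f(L/D)V²/2g = 24.05 m
Pipe 2: V = 0.1915 m/s, Re = 8.01×10^4, ε/D = 7.55×10^-4, f = 0.02161, h_2 = f(L/D)V²/2g = 0.08139 m
Series → Q common, losses add: H = Σh = 24.13 m

H ≈ 24.1 m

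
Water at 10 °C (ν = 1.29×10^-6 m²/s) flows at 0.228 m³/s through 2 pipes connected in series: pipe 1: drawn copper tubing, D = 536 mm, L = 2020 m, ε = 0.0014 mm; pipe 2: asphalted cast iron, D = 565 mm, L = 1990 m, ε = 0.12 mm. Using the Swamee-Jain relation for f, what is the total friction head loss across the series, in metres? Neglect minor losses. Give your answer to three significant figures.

Pipe 1: V = 1.010 m/s, Re = 4.20×10^5, ε/D = 2.61×10^-6, f = 0.01355, h_1 = f(L/D)V²/2g = 2.657 m
Pipe 2: V = 0.9094 m/s, Re = 3.98×10^5, ε/D = 2.12×10^-4, f = 0.01594, h_2 = f(L/D)V²/2g = 2.367 m
Series → Q common, losses add: H = Σh = 5.024 m

H ≈ 5.02 m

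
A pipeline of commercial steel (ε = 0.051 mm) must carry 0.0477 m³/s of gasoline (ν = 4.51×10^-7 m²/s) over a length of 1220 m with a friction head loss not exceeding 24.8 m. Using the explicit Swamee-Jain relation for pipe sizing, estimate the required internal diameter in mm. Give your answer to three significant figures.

Swamee-Jain (Type III): D = 0.66·[ε^1.25·(LQ²/(gh_f))^4.75 + ν·Q^9.4·(L/(gh_f))^5.2]^0.04
LQ²/(gh_f) = 0.01141; L/(gh_f) = 5.015
Term 1 = ε^1.25·(…)^4.75 = 2.55×10^-15; Term 2 = ν·Q^9.4·(…)^5.2 = 7.47×10^-16
D = 0.66·(2.55×10^-15 + 7.47×10^-16)^0.04 = 0.1739 m = 174 mm
Check: V = 2.01 m/s, Re = 7.74×10^5, f = 0.01589, h_f = 22.9 m ≈ 24.8 m ✓

D ≈ 174 mm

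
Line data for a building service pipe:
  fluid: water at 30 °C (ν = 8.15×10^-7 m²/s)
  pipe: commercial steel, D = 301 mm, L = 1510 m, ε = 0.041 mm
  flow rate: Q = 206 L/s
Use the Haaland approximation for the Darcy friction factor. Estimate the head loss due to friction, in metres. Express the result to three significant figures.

V = 4Q/(πD²) = 4·0.206/(π·0.301²) = 2.895 m/s
Re = VD/ν = 2.895·0.301/8.15×10^-7 = 1.07×10^6 → turbulent
ε/D = 0.041/301 = 1.36×10^-4
Haaland: f = 0.01377
h_f = f(L/D)V²/(2g) = 0.01377·(1510/0.301)·2.895²/(2·9.81) = 29.51 m

h_f ≈ 29.5 m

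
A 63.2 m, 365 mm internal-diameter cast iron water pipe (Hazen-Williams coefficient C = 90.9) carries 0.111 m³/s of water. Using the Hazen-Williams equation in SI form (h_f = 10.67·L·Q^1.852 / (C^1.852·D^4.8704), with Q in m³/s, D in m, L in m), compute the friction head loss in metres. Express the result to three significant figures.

h_f ≈ 0.368 m

h_f = 10.67·63.2·0.111^1.852 / (90.9^1.852·0.365^4.8704) = 0.3676 m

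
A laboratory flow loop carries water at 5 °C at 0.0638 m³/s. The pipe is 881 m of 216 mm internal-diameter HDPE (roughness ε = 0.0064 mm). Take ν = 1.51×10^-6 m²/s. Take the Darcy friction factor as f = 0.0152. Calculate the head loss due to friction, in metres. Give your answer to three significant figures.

V = 4Q/(πD²) = 4·0.0638/(π·0.216²) = 1.741 m/s
h_f = f(L/D)V²/(2g) = 0.01520·(881/0.216)·1.741²/(2·9.81) = 9.579 m

h_f ≈ 9.58 m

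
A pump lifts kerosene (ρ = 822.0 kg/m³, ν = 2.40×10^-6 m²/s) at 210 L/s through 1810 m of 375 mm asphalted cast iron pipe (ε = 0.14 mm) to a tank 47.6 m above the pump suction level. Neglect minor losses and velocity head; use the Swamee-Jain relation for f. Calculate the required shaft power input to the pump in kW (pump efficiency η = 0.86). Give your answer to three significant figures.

P_shaft ≈ 124 kW

V = 4Q/(πD²) = 1.901 m/s; Re = 2.97×10^5; ε/D = 3.73×10^-4; f = 0.01757
h_f = f(L/D)V²/2g = 15.63 m
Total head H = z + h_f = 47.6 + 15.63 = 63.23 m
P_hyd = ρgQH = 822.0·9.81·0.210·63.23 = 107.1 kW
P_shaft = P_hyd/η = 107.1/0.86 = 124.5 kW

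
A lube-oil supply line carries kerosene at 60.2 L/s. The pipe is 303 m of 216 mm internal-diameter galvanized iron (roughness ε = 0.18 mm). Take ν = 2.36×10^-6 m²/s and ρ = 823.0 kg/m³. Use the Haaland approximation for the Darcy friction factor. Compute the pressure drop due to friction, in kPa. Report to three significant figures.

V = 4Q/(πD²) = 4·0.0602/(π·0.216²) = 1.643 m/s
Re = VD/ν = 1.643·0.216/2.36×10^-6 = 1.50×10^5 → turbulent
ε/D = 0.18/216 = 8.33×10^-4
Haaland: f = 0.02062
h_f = f(L/D)V²/(2g) = 0.02062·(303/0.216)·1.643²/(2·9.81) = 3.979 m
Δp = ρg·h_f = 823.0·9.81·3.979 = 32.13 kPa

Δp ≈ 32.1 kPa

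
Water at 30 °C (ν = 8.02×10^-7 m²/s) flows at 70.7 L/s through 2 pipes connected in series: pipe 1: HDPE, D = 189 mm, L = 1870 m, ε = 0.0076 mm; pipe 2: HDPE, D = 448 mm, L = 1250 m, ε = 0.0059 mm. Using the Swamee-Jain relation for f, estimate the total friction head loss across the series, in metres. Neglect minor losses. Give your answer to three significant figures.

H ≈ 43.2 m

Pipe 1: V = 2.520 m/s, Re = 5.94×10^5, ε/D = 4.02×10^-5, f = 0.01337, h_1 = f(L/D)V²/2g = 42.82 m
Pipe 2: V = 0.4485 m/s, Re = 2.51×10^5, ε/D = 1.32×10^-5, f = 0.01501, h_2 = f(L/D)V²/2g = 0.4294 m
Series → Q common, losses add: H = Σh = 43.25 m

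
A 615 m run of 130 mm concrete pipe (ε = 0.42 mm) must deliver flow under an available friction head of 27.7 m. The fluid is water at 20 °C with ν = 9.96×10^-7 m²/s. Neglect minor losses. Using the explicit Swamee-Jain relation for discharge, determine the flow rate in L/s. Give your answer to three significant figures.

Q ≈ 27.3 L/s

Swamee-Jain (Type II): Q = -0.965·√(gD⁵h_f/L)·ln[ε/(3.7D) + √(3.17ν²L/(gD³h_f))]
√(gD⁵h_f/L) = √(9.81·0.130⁵·27.7/615) = 0.004050
ε/(3.7D) = 8.73×10^-4; √(3.17ν²L/(gD³h_f)) = 5.69×10^-5
Q = -0.965·0.004050·ln(9.301×10^-4) = 0.02728 m³/s
Check: V = 2.06 m/s, Re = 2.68×10^5, f = 0.02735, h_f = 27.9 m ≈ 27.7 m ✓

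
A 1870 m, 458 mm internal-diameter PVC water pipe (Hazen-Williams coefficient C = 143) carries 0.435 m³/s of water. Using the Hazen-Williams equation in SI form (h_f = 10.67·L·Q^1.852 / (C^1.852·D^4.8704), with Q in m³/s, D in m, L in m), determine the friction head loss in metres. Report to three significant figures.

h_f ≈ 19.5 m

h_f = 10.67·1870·0.435^1.852 / (143^1.852·0.458^4.8704) = 19.52 m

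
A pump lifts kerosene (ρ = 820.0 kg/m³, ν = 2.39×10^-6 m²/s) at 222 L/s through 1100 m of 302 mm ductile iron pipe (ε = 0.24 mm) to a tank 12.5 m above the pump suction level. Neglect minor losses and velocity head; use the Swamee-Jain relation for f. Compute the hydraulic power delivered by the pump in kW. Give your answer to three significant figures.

V = 4Q/(πD²) = 3.099 m/s; Re = 3.92×10^5; ε/D = 7.95×10^-4; f = 0.01959
h_f = f(L/D)V²/2g = 34.94 m
Total head H = z + h_f = 12.5 + 34.94 = 47.44 m
P_hyd = ρgQH = 820.0·9.81·0.222·47.44 = 84.72 kW

P_hyd ≈ 84.7 kW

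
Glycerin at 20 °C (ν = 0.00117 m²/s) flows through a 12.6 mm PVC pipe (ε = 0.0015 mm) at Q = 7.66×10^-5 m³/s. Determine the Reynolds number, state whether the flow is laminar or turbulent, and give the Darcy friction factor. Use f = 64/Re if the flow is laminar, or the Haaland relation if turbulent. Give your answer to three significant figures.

V = 4Q/(πD²) = 0.6143 m/s
Re = VD/ν = 0.6143·0.0126/0.00117 = 6.62
Re < 2300 → laminar → f = 64/Re = 9.674

Re ≈ 6.62; laminar; f = 64/Re ≈ 9.67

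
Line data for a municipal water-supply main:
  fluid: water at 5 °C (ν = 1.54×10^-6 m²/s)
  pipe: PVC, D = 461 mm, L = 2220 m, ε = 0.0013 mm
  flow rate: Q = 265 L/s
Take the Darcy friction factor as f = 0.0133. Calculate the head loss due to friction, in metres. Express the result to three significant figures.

V = 4Q/(πD²) = 4·0.265/(π·0.461²) = 1.588 m/s
h_f = f(L/D)V²/(2g) = 0.01330·(2220/0.461)·1.588²/(2·9.81) = 8.228 m

h_f ≈ 8.23 m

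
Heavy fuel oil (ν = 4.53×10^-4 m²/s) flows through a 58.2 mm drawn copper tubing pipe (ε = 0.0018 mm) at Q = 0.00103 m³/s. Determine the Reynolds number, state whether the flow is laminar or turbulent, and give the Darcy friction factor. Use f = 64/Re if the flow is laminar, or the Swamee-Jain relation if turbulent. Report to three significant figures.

V = 4Q/(πD²) = 0.3872 m/s
Re = VD/ν = 0.3872·0.0582/4.53×10^-4 = 49.7
Re < 2300 → laminar → f = 64/Re = 1.287

Re ≈ 49.7; laminar; f = 64/Re ≈ 1.29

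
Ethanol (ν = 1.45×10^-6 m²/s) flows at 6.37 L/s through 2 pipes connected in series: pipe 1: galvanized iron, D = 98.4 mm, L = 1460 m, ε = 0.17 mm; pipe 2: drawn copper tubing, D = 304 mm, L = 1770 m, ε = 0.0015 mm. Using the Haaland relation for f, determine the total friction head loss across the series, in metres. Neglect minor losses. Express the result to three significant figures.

Pipe 1: V = 0.8376 m/s, Re = 5.68×10^4, ε/D = 0.00173, f = 0.02531, h_1 = f(L/D)V²/2g = 13.43 m
Pipe 2: V = 0.08776 m/s, Re = 1.84×10^4, ε/D = 4.93×10^-6, f = 0.02630, h_2 = f(L/D)V²/2g = 0.06012 m
Series → Q common, losses add: H = Σh = 13.49 m

H ≈ 13.5 m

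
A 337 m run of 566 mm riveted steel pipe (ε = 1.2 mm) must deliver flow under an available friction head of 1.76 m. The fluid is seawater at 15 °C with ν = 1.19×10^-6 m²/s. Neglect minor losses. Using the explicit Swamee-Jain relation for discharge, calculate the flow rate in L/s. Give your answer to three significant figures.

Swamee-Jain (Type II): Q = -0.965·√(gD⁵h_f/L)·ln[ε/(3.7D) + √(3.17ν²L/(gD³h_f))]
√(gD⁵h_f/L) = √(9.81·0.566⁵·1.76/337) = 0.05455
ε/(3.7D) = 5.73×10^-4; √(3.17ν²L/(gD³h_f)) = 2.20×10^-5
Q = -0.965·0.05455·ln(5.950×10^-4) = 0.3910 m³/s
Check: V = 1.55 m/s, Re = 7.39×10^5, f = 0.02412, h_f = 1.77 m ≈ 1.76 m ✓

Q ≈ 391 L/s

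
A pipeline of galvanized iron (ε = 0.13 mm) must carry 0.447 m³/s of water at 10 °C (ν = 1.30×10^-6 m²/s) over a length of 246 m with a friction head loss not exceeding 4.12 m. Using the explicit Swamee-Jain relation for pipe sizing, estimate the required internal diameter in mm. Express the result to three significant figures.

D ≈ 442 mm

Swamee-Jain (Type III): D = 0.66·[ε^1.25·(LQ²/(gh_f))^4.75 + ν·Q^9.4·(L/(gh_f))^5.2]^0.04
LQ²/(gh_f) = 1.216; L/(gh_f) = 6.087
Term 1 = ε^1.25·(…)^4.75 = 3.52×10^-5; Term 2 = ν·Q^9.4·(…)^5.2 = 8.05×10^-6
D = 0.66·(3.52×10^-5 + 8.05×10^-6)^0.04 = 0.4415 m = 442 mm
Check: V = 2.92 m/s, Re = 9.92×10^5, f = 0.01571, h_f = 3.80 m ≈ 4.12 m ✓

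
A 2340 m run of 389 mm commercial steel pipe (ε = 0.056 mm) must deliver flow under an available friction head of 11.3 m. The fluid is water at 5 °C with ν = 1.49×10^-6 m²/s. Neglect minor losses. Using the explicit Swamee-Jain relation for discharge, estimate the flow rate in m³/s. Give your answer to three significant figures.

Q ≈ 0.185 m³/s

Swamee-Jain (Type II): Q = -0.965·√(gD⁵h_f/L)·ln[ε/(3.7D) + √(3.17ν²L/(gD³h_f))]
√(gD⁵h_f/L) = √(9.81·0.389⁵·11.3/2340) = 0.02054
ε/(3.7D) = 3.89×10^-5; √(3.17ν²L/(gD³h_f)) = 5.02×10^-5
Q = -0.965·0.02054·ln(8.915×10^-5) = 0.1849 m³/s
Check: V = 1.56 m/s, Re = 4.06×10^5, f = 0.01529, h_f = 11.3 m ≈ 11.3 m ✓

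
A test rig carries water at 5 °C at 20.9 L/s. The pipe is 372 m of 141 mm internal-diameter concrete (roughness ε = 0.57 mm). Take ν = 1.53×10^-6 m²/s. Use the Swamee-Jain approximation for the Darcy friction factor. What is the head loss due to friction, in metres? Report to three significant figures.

V = 4Q/(πD²) = 4·0.0209/(π·0.141²) = 1.338 m/s
Re = VD/ν = 1.338·0.141/1.53×10^-6 = 1.23×10^5 → turbulent
ε/D = 0.57/141 = 0.00404
Swamee-Jain: f = 0.02961
h_f = f(L/D)V²/(2g) = 0.02961·(372/0.141)·1.338²/(2·9.81) = 7.134 m

h_f ≈ 7.13 m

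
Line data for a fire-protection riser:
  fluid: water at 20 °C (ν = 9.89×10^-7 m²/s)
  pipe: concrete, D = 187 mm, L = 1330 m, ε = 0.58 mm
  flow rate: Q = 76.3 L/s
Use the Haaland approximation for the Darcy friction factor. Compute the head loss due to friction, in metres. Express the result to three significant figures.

h_f ≈ 74.7 m

V = 4Q/(πD²) = 4·0.0763/(π·0.187²) = 2.778 m/s
Re = VD/ν = 2.778·0.187/9.89×10^-7 = 5.25×10^5 → turbulent
ε/D = 0.58/187 = 0.00310
Haaland: f = 0.02669
h_f = f(L/D)V²/(2g) = 0.02669·(1330/0.187)·2.778²/(2·9.81) = 74.68 m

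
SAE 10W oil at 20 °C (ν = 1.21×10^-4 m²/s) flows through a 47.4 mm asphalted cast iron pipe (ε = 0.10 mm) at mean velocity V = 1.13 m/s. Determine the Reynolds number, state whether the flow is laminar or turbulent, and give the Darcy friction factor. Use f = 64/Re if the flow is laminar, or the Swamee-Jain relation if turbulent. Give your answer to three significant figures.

Re = VD/ν = 1.130·0.0474/1.21×10^-4 = 443
Re < 2300 → laminar → f = 64/Re = 0.1446

Re ≈ 443; laminar; f = 64/Re ≈ 0.145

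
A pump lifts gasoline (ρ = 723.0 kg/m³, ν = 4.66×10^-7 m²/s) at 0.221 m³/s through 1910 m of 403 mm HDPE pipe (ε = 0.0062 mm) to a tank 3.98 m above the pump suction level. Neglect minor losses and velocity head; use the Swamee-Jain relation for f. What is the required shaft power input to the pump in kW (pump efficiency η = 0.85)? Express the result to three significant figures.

V = 4Q/(πD²) = 1.733 m/s; Re = 1.50×10^6; ε/D = 1.54×10^-5; f = 0.01133
h_f = f(L/D)V²/2g = 8.213 m
Total head H = z + h_f = 3.98 + 8.213 = 12.19 m
P_hyd = ρgQH = 723.0·9.81·0.221·12.19 = 19.11 kW
P_shaft = P_hyd/η = 19.11/0.85 = 22.48 kW

P_shaft ≈ 22.5 kW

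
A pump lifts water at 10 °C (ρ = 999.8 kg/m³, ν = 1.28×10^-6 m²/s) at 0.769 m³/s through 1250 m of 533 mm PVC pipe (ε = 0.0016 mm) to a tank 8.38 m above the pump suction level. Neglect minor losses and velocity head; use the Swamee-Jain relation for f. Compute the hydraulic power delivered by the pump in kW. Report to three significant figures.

V = 4Q/(πD²) = 3.447 m/s; Re = 1.44×10^6; ε/D = 3.00×10^-6; f = 0.01103
h_f = f(L/D)V²/2g = 15.66 m
Total head H = z + h_f = 8.38 + 15.66 = 24.04 m
P_hyd = ρgQH = 999.8·9.81·0.769·24.04 = 181.3 kW

P_hyd ≈ 181 kW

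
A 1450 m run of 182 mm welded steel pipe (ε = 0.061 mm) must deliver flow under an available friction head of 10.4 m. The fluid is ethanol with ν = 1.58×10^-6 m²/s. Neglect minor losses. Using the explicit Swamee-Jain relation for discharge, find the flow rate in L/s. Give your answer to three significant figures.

Swamee-Jain (Type II): Q = -0.965·√(gD⁵h_f/L)·ln[ε/(3.7D) + √(3.17ν²L/(gD³h_f))]
√(gD⁵h_f/L) = √(9.81·0.182⁵·10.4/1450) = 0.003748
ε/(3.7D) = 9.06×10^-5; √(3.17ν²L/(gD³h_f)) = 1.37×10^-4
Q = -0.965·0.003748·ln(2.272×10^-4) = 0.03035 m³/s
Check: V = 1.17 m/s, Re = 1.34×10^5, f = 0.01888, h_f = 10.4 m ≈ 10.4 m ✓

Q ≈ 30.3 L/s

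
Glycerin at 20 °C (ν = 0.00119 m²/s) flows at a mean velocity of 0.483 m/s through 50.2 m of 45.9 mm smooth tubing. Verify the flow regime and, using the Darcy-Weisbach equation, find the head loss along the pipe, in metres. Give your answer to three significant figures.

h_f ≈ 44.7 m

Re = VD/ν = 0.483·0.04590/0.00119 = 18.6 → laminar (Re < 2300)
f = 64/Re = 3.435
h_f = f(L/D)V²/(2g) = 3.435·(50.2/0.04590)·0.483²/(2·9.81) = 44.67 m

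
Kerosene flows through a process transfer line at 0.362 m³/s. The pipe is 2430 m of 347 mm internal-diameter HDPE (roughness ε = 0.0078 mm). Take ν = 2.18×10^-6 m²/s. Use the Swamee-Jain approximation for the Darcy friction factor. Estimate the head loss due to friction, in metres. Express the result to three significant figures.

h_f ≈ 68.2 m

V = 4Q/(πD²) = 4·0.362/(π·0.347²) = 3.828 m/s
Re = VD/ν = 3.828·0.347/2.18×10^-6 = 6.09×10^5 → turbulent
ε/D = 0.0078/347 = 2.25×10^-5
Swamee-Jain: f = 0.01304
h_f = f(L/D)V²/(2g) = 0.01304·(2430/0.347)·3.828²/(2·9.81) = 68.18 m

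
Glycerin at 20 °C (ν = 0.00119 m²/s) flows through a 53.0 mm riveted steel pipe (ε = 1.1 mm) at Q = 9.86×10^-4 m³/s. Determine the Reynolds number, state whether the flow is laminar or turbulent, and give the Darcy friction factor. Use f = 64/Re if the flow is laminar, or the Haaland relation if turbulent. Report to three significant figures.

V = 4Q/(πD²) = 0.4469 m/s
Re = VD/ν = 0.4469·0.0530/0.00119 = 19.9
Re < 2300 → laminar → f = 64/Re = 3.215

Re ≈ 19.9; laminar; f = 64/Re ≈ 3.22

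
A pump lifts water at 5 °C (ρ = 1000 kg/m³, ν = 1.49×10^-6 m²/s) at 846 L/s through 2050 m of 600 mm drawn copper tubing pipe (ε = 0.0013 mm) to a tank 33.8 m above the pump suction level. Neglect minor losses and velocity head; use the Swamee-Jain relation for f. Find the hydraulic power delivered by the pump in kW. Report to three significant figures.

P_hyd ≈ 427 kW

V = 4Q/(πD²) = 2.992 m/s; Re = 1.20×10^6; ε/D = 2.17×10^-6; f = 0.01131
h_f = f(L/D)V²/2g = 17.64 m
Total head H = z + h_f = 33.8 + 17.64 = 51.44 m
P_hyd = ρgQH = 1000·9.81·0.846·51.44 = 426.9 kW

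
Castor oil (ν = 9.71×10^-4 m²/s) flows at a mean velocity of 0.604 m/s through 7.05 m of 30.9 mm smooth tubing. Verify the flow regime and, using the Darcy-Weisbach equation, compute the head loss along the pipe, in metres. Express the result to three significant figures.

Re = VD/ν = 0.604·0.03090/9.71×10^-4 = 19.2 → laminar (Re < 2300)
f = 64/Re = 3.330
h_f = f(L/D)V²/(2g) = 3.330·(7.05/0.03090)·0.604²/(2·9.81) = 14.13 m

h_f ≈ 14.1 m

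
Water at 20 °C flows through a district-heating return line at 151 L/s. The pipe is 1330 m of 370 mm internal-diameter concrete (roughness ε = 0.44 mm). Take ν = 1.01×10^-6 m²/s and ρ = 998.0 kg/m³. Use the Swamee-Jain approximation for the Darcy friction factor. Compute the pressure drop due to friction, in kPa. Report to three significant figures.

V = 4Q/(πD²) = 4·0.151/(π·0.370²) = 1.404 m/s
Re = VD/ν = 1.404·0.370/1.01×10^-6 = 5.14×10^5 → turbulent
ε/D = 0.44/370 = 0.00119
Swamee-Jain: f = 0.02112
h_f = f(L/D)V²/(2g) = 0.02112·(1330/0.370)·1.404²/(2·9.81) = 7.633 m
Δp = ρg·h_f = 998.0·9.81·7.633 = 74.73 kPa

Δp ≈ 74.7 kPa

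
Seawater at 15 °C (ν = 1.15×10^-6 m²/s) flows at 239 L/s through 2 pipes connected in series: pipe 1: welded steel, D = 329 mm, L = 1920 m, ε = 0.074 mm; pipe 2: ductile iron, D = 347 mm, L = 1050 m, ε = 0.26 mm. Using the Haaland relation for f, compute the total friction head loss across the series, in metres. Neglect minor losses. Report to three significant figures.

Pipe 1: V = 2.811 m/s, Re = 8.04×10^5, ε/D = 2.25×10^-4, f = 0.01504, h_1 = f(L/D)V²/2g = 35.35 m
Pipe 2: V = 2.527 m/s, Re = 7.63×10^5, ε/D = 7.49×10^-4, f = 0.01879, h_2 = f(L/D)V²/2g = 18.51 m
Series → Q common, losses add: H = Σh = 53.86 m

H ≈ 53.9 m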